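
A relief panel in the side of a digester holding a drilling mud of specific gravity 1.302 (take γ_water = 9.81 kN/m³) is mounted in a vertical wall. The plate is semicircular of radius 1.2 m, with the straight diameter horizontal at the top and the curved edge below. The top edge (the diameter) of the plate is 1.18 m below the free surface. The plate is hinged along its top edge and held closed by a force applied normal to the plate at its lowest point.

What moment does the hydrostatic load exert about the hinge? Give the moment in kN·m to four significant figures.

γ = 1.302 × 9.81 = 12.77262 kN/m³.
The centroid of a semicircle lies 4r/(3π) = 0.509296 m from the diameter, here below the top edge, so the centroid depth is h_c = 1.18 + 0.509296 = 1.6893 m.
A = πr²/2 = π × 1.2²/2 = 2.26195 m².
Resultant F = γ·h_c·A = 12.77262 × 1.6893 × 2.26195 = 48.8056 kN.
I_c = (π/8 − 8/(9π))·r⁴ = 0.109757 × 1.2⁴ = 0.227592 m⁴.
Centre of pressure: y_p = y_c + I_c/(y_c·A) = 1.6893 + 0.227592/(1.6893 × 2.26195) = 1.6893 + 0.0595617 = 1.74886 m along the plane.
The resultant acts 0.509296 + 0.0595617 = 0.568858 m (along the plate) below the hinge at the top edge, so the moment about the hinge is M = F × 0.568858 = 48.8056 × 0.568858 = 27.7635 kN·m.

M ≈ 27.76 kN·m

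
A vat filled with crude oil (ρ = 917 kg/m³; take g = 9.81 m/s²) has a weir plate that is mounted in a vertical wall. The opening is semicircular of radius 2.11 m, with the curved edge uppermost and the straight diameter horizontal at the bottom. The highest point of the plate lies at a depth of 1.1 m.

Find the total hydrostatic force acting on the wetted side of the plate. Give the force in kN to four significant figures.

γ = ρg = 917 × 9.81 / 1000 = 8.99577 kN/m³.
The centroid lies 4r/(3π) = 0.895512 m above the diameter, so r − 4r/(3π) = 2.11 − 0.895512 = 1.21449 m below the topmost point, so the centroid depth is h_c = 1.1 + 1.21449 = 2.31449 m.
A = πr²/2 = π × 2.11²/2 = 6.99334 m².
Resultant F = γ·h_c·A = 8.99577 × 2.31449 × 6.99334 = 145.606 kN.

F ≈ 145.6 kN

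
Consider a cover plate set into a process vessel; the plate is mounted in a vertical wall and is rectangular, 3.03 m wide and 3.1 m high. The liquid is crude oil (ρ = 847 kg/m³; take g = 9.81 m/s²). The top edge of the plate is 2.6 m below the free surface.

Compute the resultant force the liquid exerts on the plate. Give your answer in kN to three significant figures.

F ≈ 324 kN

γ = ρg = 847 × 9.81 / 1000 = 8.30907 kN/m³.
The centroid lies 3.1/2 = 1.55 m below the top edge, so the centroid depth is h_c = 2.6 + 1.55 = 4.15 m.
A = 3.03 × 3.1 = 9.393 m².
Resultant F = γ·h_c·A = 8.30907 × 4.15 × 9.393 = 323.895 kN.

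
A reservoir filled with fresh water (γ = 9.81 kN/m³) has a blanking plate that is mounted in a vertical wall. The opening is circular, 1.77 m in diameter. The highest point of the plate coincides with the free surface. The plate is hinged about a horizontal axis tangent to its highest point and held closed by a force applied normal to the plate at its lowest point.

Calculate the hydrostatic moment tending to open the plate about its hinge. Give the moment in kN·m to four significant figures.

M ≈ 23.63 kN·m

γ = 9.81 kN/m³.
The centroid is at the centre, 0.885 m below the top of the plate, so the centroid depth is h_c = 0.885 m.
A = π(0.885)² = 2.46057 m².
Resultant F = γ·h_c·A = 9.81 × 0.885 × 2.46057 = 21.3623 kN.
I_c = πr⁴/4 = π × 0.885⁴/4 = 0.481796 m⁴.
Centre of pressure: y_p = y_c + I_c/(y_c·A) = 0.885 + 0.481796/(0.885 × 2.46057) = 0.885 + 0.22125 = 1.10625 m along the plane.
The resultant acts 0.885 + 0.22125 = 1.10625 m (along the plate) below the hinge at the top edge, so the moment about the hinge is M = F × 1.10625 = 21.3623 × 1.10625 = 23.632 kN·m.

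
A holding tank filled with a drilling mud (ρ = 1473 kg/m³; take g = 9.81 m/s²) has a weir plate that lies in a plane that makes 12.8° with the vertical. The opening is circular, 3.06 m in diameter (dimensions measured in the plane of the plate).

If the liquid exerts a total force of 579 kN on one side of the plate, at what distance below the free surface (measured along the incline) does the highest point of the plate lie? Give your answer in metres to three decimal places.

γ = ρg = 1473 × 9.81 / 1000 = 14.45013 kN/m³.
A = π(1.53)² = 7.35415 m².
From F = γ·h_c·A, the centroid depth is h_c = 579/(14.45013 × 7.35415) = 5.44847 m.
The plate makes 12.8° with the vertical, i.e. θ = 90° − 12.8° = 77.2° to the horizontal. Measuring y along the incline from the free-surface line, vertical depth h = y·sinθ with sinθ = 0.975149.
Along the incline, y_c = h_c/sinθ = 5.44847/0.975149 = 5.58732 m.
The centroid is at the centre, 1.53 m below the top of the plate, so the highest point sits at y_top = 5.58732 − 1.53 = 4.05732 m along the incline.

y_top ≈ 4.057 m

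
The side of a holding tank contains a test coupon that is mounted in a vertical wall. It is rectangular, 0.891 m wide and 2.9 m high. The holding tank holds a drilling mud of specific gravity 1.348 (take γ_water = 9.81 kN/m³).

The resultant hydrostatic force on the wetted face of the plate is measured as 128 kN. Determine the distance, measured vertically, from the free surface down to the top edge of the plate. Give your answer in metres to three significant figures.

d_top ≈ 2.30 m

γ = 1.348 × 9.81 = 13.22388 kN/m³.
A = 0.891 × 2.9 = 2.5839 m².
From F = γ·h_c·A, the centroid depth is h_c = 128/(13.22388 × 2.5839) = 3.74607 m.
The centroid lies 2.9/2 = 1.45 m below the top edge, so the top edge sits at h_top = 3.74607 − 1.45 = 2.29607 m below the surface.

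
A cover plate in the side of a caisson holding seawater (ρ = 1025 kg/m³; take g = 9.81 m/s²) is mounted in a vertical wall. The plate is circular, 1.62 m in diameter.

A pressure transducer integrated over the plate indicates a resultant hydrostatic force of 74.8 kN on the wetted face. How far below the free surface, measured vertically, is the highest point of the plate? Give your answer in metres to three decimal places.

d_top ≈ 2.799 m

γ = ρg = 1025 × 9.81 / 1000 = 10.05525 kN/m³.
A = π(0.81)² = 2.0612 m².
From F = γ·h_c·A, the centroid depth is h_c = 74.8/(10.05525 × 2.0612) = 3.60901 m.
The centroid is at the centre, 0.81 m below the top of the plate, so the highest point sits at h_top = 3.60901 − 0.81 = 2.79901 m below the surface.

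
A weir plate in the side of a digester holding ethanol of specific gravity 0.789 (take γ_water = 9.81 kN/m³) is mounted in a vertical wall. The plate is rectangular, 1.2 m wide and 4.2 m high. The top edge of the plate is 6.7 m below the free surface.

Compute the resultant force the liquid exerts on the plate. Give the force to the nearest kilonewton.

γ = 0.789 × 9.81 = 7.74009 kN/m³.
The centroid lies 4.2/2 = 2.1 m below the top edge, so the centroid depth is h_c = 6.7 + 2.1 = 8.8 m.
A = 1.2 × 4.2 = 5.04 m².
Resultant F = γ·h_c·A = 7.74009 × 8.8 × 5.04 = 343.288 kN.

F ≈ 343 kN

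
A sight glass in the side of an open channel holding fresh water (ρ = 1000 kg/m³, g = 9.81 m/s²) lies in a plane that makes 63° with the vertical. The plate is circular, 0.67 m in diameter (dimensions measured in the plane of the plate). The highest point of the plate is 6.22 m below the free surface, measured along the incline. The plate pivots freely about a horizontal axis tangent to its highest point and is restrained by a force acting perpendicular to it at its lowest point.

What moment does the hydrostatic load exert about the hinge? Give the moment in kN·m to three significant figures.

M ≈ 3.49 kN·m

γ = ρg = 1000 × 9.81 = 9810 N/m³ = 9.81 kN/m³.
The plate makes 63° with the vertical, i.e. θ = 90° − 63° = 27° to the horizontal. Measuring y along the incline from the free-surface line, vertical depth h = y·sinθ with sinθ = 0.453990.
The centroid is at the centre, 0.335 m below the top of the plate, so y_c = 6.22 + 0.335 = 6.555 m and h_c = 6.555 × 0.453990 = 2.9759 m.
A = π(0.335)² = 0.352565 m².
Resultant F = γ·h_c·A = 9.81 × 2.9759 × 0.352565 = 10.2926 kN.
I_c = πr⁴/4 = π × 0.335⁴/4 = 0.00989166 m⁴.
Centre of pressure: y_p = y_c + I_c/(y_c·A) = 6.555 + 0.00989166/(6.555 × 0.352565) = 6.555 + 0.00428013 = 6.55928 m along the plane.
The resultant acts 0.335 + 0.00428013 = 0.33928 m (along the plate) below the hinge at the top edge, so the moment about the hinge is M = F × 0.33928 = 10.2926 × 0.33928 = 3.49207 kN·m.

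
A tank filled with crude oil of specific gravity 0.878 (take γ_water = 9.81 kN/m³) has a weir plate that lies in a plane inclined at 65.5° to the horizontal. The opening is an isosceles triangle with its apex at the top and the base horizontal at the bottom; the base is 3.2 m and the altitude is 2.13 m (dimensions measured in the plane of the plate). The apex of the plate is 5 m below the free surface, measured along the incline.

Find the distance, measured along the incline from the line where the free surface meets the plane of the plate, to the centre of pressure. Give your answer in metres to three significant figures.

y_p = 6.46 m

γ = 0.878 × 9.81 = 8.61318 kN/m³.
Let θ = 65.5° be the plate's angle to the horizontal; measure y along the incline from where the plane meets the free surface. Vertical depth h = y·sinθ with sinθ = 0.909961.
With the apex up, the centroid sits 2h/3 = 2 × 2.13/3 = 1.42 m below the apex, so y_c = 5 + 1.42 = 6.42 m and h_c = 6.42 × 0.909961 = 5.84195 m.
A = ½ × 3.2 × 2.13 = 3.408 m².
Resultant F = γ·h_c·A = 8.61318 × 5.84195 × 3.408 = 171.483 kN.
I_c = b·h³/36 = 3.2 × 2.13³/36 = 0.858986 m⁴.
Centre of pressure: y_p = y_c + I_c/(y_c·A) = 6.42 + 0.858986/(6.42 × 3.408) = 6.42 + 0.0392601 = 6.45926 m along the plane.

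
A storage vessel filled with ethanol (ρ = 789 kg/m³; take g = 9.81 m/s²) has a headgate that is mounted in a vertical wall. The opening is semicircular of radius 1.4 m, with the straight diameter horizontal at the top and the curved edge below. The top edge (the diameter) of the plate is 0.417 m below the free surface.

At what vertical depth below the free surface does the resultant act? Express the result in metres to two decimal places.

h_p = 1.15 m

γ = ρg = 789 × 9.81 / 1000 = 7.74009 kN/m³.
The centroid of a semicircle lies 4r/(3π) = 0.594178 m from the diameter, here below the top edge, so the centroid depth is h_c = 0.417 + 0.594178 = 1.01118 m.
A = πr²/2 = π × 1.4²/2 = 3.07876 m².
Resultant F = γ·h_c·A = 7.74009 × 1.01118 × 3.07876 = 24.0963 kN.
I_c = (π/8 − 8/(9π))·r⁴ = 0.109757 × 1.4⁴ = 0.421642 m⁴.
Centre of pressure: y_p = y_c + I_c/(y_c·A) = 1.01118 + 0.421642/(1.01118 × 3.07876) = 1.01118 + 0.135438 = 1.14662 m along the plane.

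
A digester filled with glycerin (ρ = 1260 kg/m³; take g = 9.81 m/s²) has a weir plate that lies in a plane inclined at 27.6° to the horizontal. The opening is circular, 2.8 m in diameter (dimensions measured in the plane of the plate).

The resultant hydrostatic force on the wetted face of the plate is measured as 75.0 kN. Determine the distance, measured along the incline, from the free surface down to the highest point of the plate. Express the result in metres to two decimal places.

γ = ρg = 1260 × 9.81 / 1000 = 12.3606 kN/m³.
A = π(1.4)² = 6.15752 m².
From F = γ·h_c·A, the centroid depth is h_c = 75.0/(12.3606 × 6.15752) = 0.985408 m.
Let θ = 27.6° be the plate's angle to the horizontal; measure y along the incline from where the plane meets the free surface. Vertical depth h = y·sinθ with sinθ = 0.463296.
Along the incline, y_c = h_c/sinθ = 0.985408/0.463296 = 2.12695 m.
The centroid is at the centre, 1.4 m below the top of the plate, so the highest point sits at y_top = 2.12695 − 1.4 = 0.72695 m along the incline.

y_top ≈ 0.73 m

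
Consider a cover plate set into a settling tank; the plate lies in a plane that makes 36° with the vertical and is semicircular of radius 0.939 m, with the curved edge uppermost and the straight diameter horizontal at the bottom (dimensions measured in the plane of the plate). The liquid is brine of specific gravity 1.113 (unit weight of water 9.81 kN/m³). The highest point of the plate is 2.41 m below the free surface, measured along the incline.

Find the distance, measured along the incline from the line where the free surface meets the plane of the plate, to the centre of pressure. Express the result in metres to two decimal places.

γ = 1.113 × 9.81 = 10.91853 kN/m³.
The plate makes 36° with the vertical, i.e. θ = 90° − 36° = 54° to the horizontal. Measuring y along the incline from the free-surface line, vertical depth h = y·sinθ with sinθ = 0.809017.
The centroid lies 4r/(3π) = 0.398524 m above the diameter, so r − 4r/(3π) = 0.939 − 0.398524 = 0.540476 m below the topmost point, so y_c = 2.41 + 0.540476 = 2.95048 m and h_c = 2.95048 × 0.809017 = 2.38699 m.
A = πr²/2 = π × 0.939²/2 = 1.385 m².
Resultant F = γ·h_c·A = 10.91853 × 2.38699 × 1.385 = 36.0965 kN.
I_c = (π/8 − 8/(9π))·r⁴ = 0.109757 × 0.939⁴ = 0.0853286 m⁴.
Centre of pressure: y_p = y_c + I_c/(y_c·A) = 2.95048 + 0.0853286/(2.95048 × 1.385) = 2.95048 + 0.020881 = 2.97136 m along the plane.

y_p = 2.97 m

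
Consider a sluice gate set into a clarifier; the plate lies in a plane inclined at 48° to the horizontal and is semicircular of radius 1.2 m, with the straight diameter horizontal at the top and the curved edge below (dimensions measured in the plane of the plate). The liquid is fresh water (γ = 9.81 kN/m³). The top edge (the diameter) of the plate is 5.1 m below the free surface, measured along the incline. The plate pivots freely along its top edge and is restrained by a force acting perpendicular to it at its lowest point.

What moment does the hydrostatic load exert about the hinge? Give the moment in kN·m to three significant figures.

M ≈ 48.8 kN·m

γ = 9.81 kN/m³.
Let θ = 48° be the plate's angle to the horizontal; measure y along the incline from where the plane meets the free surface. Vertical depth h = y·sinθ with sinθ = 0.743145.
The centroid of a semicircle lies 4r/(3π) = 0.509296 m from the diameter, here below the top edge, so y_c = 5.1 + 0.509296 = 5.6093 m and h_c = 5.6093 × 0.743145 = 4.16852 m.
A = πr²/2 = π × 1.2²/2 = 2.26195 m².
Resultant F = γ·h_c·A = 9.81 × 4.16852 × 2.26195 = 92.4983 kN.
I_c = (π/8 − 8/(9π))·r⁴ = 0.109757 × 1.2⁴ = 0.227592 m⁴.
Centre of pressure: y_p = y_c + I_c/(y_c·A) = 5.6093 + 0.227592/(5.6093 × 2.26195) = 5.6093 + 0.0179376 = 5.62724 m along the plane.
The resultant acts 0.509296 + 0.0179376 = 0.527234 m (along the plate) below the hinge at the top edge, so the moment about the hinge is M = F × 0.527234 = 92.4983 × 0.527234 = 48.7682 kN·m.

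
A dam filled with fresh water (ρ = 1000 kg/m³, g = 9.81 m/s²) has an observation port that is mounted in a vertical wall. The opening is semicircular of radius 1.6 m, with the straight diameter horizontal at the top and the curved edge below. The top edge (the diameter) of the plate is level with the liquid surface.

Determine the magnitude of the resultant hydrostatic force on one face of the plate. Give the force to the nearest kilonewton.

F ≈ 27 kN

γ = ρg = 1000 × 9.81 = 9810 N/m³ = 9.81 kN/m³.
The centroid of a semicircle lies 4r/(3π) = 0.679061 m from the diameter, here below the top edge, so the centroid depth is h_c = 0.679061 m.
A = πr²/2 = π × 1.6²/2 = 4.02124 m².
Resultant F = γ·h_c·A = 9.81 × 0.679061 × 4.02124 = 26.7878 kN.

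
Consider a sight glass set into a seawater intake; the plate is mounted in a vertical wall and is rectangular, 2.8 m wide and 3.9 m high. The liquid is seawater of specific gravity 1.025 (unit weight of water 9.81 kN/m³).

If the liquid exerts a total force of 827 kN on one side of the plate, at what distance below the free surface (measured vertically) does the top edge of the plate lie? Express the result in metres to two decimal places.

d_top ≈ 5.58 m

γ = 1.025 × 9.81 = 10.05525 kN/m³.
A = 2.8 × 3.9 = 10.92 m².
From F = γ·h_c·A, the centroid depth is h_c = 827/(10.05525 × 10.92) = 7.53165 m.
The centroid lies 3.9/2 = 1.95 m below the top edge, so the top edge sits at h_top = 7.53165 − 1.95 = 5.58165 m below the surface.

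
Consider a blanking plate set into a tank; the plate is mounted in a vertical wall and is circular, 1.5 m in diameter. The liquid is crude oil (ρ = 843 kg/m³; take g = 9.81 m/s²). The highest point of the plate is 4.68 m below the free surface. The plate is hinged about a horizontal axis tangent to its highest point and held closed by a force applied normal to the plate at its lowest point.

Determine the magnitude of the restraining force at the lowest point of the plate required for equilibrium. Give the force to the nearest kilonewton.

P ≈ 41 kN

γ = ρg = 843 × 9.81 / 1000 = 8.26983 kN/m³.
The centroid is at the centre, 0.75 m below the top of the plate, so the centroid depth is h_c = 4.68 + 0.75 = 5.43 m.
A = π(0.75)² = 1.76715 m².
Resultant F = γ·h_c·A = 8.26983 × 5.43 × 1.76715 = 79.3542 kN.
I_c = πr⁴/4 = π × 0.75⁴/4 = 0.248505 m⁴.
Centre of pressure: y_p = y_c + I_c/(y_c·A) = 5.43 + 0.248505/(5.43 × 1.76715) = 5.43 + 0.0258977 = 5.4559 m along the plane.
The resultant acts 0.75 + 0.0258977 = 0.775898 m (along the plate) below the hinge at the top edge, so the moment about the hinge is M = F × 0.775898 = 79.3542 × 0.775898 = 61.5708 kN·m.
A normal force at the bottom, 1.5 m from the hinge, must supply this moment: P = 61.5708/1.5 = 41.0472 kN.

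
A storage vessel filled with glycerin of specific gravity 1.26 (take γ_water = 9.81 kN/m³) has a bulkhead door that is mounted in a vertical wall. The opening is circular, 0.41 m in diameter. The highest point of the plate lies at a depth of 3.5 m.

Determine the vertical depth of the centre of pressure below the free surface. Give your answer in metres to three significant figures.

γ = 1.26 × 9.81 = 12.3606 kN/m³.
The centroid is at the centre, 0.205 m below the top of the plate, so the centroid depth is h_c = 3.5 + 0.205 = 3.705 m.
A = π(0.205)² = 0.132025 m².
Resultant F = γ·h_c·A = 12.3606 × 3.705 × 0.132025 = 6.04622 kN.
I_c = πr⁴/4 = π × 0.205⁴/4 = 0.00138709 m⁴.
Centre of pressure: y_p = y_c + I_c/(y_c·A) = 3.705 + 0.00138709/(3.705 × 0.132025) = 3.705 + 0.0028357 = 3.70784 m along the plane.

h_p = 3.71 m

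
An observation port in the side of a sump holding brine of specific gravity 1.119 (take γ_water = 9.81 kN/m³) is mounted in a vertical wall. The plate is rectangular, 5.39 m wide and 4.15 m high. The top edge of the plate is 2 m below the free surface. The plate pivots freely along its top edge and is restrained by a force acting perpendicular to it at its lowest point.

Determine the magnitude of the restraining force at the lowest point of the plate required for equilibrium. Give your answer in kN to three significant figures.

γ = 1.119 × 9.81 = 10.97739 kN/m³.
The centroid lies 4.15/2 = 2.075 m below the top edge, so the centroid depth is h_c = 2 + 2.075 = 4.075 m.
A = 5.39 × 4.15 = 22.3685 m².
Resultant F = γ·h_c·A = 10.97739 × 4.075 × 22.3685 = 1000.61 kN.
I_c = b·h³/12 = 5.39 × 4.15³/12 = 32.1035 m⁴.
Centre of pressure: y_p = y_c + I_c/(y_c·A) = 4.075 + 32.1035/(4.075 × 22.3685) = 4.075 + 0.352199 = 4.4272 m along the plane.
The resultant acts 2.075 + 0.352199 = 2.4272 m (along the plate) below the hinge at the top edge, so the moment about the hinge is M = F × 2.4272 = 1000.61 × 2.4272 = 2428.68 kN·m.
A normal force at the bottom, 4.15 m from the hinge, must supply this moment: P = 2428.68/4.15 = 585.224 kN.

P ≈ 585 kN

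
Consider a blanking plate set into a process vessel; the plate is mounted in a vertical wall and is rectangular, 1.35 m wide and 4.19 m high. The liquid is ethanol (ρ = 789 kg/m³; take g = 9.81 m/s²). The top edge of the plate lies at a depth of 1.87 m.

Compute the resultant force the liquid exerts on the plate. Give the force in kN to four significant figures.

γ = ρg = 789 × 9.81 / 1000 = 7.74009 kN/m³.
The centroid lies 4.19/2 = 2.095 m below the top edge, so the centroid depth is h_c = 1.87 + 2.095 = 3.965 m.
A = 1.35 × 4.19 = 5.6565 m².
Resultant F = γ·h_c·A = 7.74009 × 3.965 × 5.6565 = 173.595 kN.

F ≈ 173.6 kN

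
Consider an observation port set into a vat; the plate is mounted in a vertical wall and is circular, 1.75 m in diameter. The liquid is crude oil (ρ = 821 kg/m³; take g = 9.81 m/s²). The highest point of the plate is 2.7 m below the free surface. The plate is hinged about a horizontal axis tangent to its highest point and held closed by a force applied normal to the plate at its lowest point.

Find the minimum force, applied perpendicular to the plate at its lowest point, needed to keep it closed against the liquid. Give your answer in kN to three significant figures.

P ≈ 36.7 kN

γ = ρg = 821 × 9.81 / 1000 = 8.05401 kN/m³.
The centroid is at the centre, 0.875 m below the top of the plate, so the centroid depth is h_c = 2.7 + 0.875 = 3.575 m.
A = π(0.875)² = 2.40528 m².
Resultant F = γ·h_c·A = 8.05401 × 3.575 × 2.40528 = 69.2554 kN.
I_c = πr⁴/4 = π × 0.875⁴/4 = 0.460386 m⁴.
Centre of pressure: y_p = y_c + I_c/(y_c·A) = 3.575 + 0.460386/(3.575 × 2.40528) = 3.575 + 0.0535403 = 3.62854 m along the plane.
The resultant acts 0.875 + 0.0535403 = 0.92854 m (along the plate) below the hinge at the top edge, so the moment about the hinge is M = F × 0.92854 = 69.2554 × 0.92854 = 64.3064 kN·m.
A normal force at the bottom, 1.75 m from the hinge, must supply this moment: P = 64.3064/1.75 = 36.7465 kN.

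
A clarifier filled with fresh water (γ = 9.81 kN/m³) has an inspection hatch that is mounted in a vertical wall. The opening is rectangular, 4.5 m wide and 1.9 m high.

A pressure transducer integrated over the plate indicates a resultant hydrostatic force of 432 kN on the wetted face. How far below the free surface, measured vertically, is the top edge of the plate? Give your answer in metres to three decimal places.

γ = 9.81 kN/m³.
A = 4.5 × 1.9 = 8.55 m².
From F = γ·h_c·A, the centroid depth is h_c = 432/(9.81 × 8.55) = 5.15049 m.
The centroid lies 1.9/2 = 0.95 m below the top edge, so the top edge sits at h_top = 5.15049 − 0.95 = 4.20049 m below the surface.

d_top ≈ 4.200 m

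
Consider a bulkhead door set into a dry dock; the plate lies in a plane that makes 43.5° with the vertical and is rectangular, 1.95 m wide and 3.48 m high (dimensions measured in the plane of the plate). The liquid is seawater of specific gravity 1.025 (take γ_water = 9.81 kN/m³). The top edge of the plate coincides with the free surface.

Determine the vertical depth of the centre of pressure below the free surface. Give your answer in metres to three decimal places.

h_p = 1.683 m

γ = 1.025 × 9.81 = 10.05525 kN/m³.
The plate makes 43.5° with the vertical, i.e. θ = 90° − 43.5° = 46.5° to the horizontal. Measuring y along the incline from the free-surface line, vertical depth h = y·sinθ with sinθ = 0.725374.
The centroid lies 3.48/2 = 1.74 m below the top edge, so y_c = 1.74 m and h_c = 1.74 × 0.725374 = 1.26215 m.
A = 1.95 × 3.48 = 6.786 m².
Resultant F = γ·h_c·A = 10.05525 × 1.26215 × 6.786 = 86.1227 kN.
I_c = b·h³/12 = 1.95 × 3.48³/12 = 6.84843 m⁴.
Centre of pressure: y_p = y_c + I_c/(y_c·A) = 1.74 + 6.84843/(1.74 × 6.786) = 1.74 + 0.58 = 2.32 m along the plane.
Vertically, h_p = y_p·sinθ = 2.32 × 0.725374 = 1.68287 m.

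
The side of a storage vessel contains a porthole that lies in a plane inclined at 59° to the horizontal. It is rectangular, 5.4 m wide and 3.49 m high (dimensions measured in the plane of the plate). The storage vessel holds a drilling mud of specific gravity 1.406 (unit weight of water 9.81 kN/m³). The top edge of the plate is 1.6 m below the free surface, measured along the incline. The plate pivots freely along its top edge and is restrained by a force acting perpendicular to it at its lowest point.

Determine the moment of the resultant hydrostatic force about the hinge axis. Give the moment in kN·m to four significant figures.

M ≈ 1527 kN·m

γ = 1.406 × 9.81 = 13.79286 kN/m³.
Let θ = 59° be the plate's angle to the horizontal; measure y along the incline from where the plane meets the free surface. Vertical depth h = y·sinθ with sinθ = 0.857167.
The centroid lies 3.49/2 = 1.745 m below the top edge, so y_c = 1.6 + 1.745 = 3.345 m and h_c = 3.345 × 0.857167 = 2.86722 m.
A = 5.4 × 3.49 = 18.846 m².
Resultant F = γ·h_c·A = 13.79286 × 2.86722 × 18.846 = 745.306 kN.
I_c = b·h³/12 = 5.4 × 3.49³/12 = 19.1288 m⁴.
Centre of pressure: y_p = y_c + I_c/(y_c·A) = 3.345 + 19.1288/(3.345 × 18.846) = 3.345 + 0.30344 = 3.64844 m along the plane.
The resultant acts 1.745 + 0.30344 = 2.04844 m (along the plate) below the hinge at the top edge, so the moment about the hinge is M = F × 2.04844 = 745.306 × 2.04844 = 1526.71 kN·m.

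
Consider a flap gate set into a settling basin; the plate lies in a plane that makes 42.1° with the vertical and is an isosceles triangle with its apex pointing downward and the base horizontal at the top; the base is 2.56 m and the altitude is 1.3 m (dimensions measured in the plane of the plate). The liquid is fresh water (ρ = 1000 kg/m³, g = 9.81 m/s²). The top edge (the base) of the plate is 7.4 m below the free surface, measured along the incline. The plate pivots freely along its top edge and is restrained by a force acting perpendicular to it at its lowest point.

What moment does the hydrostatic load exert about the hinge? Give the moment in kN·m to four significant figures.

M ≈ 42.25 kN·m

γ = ρg = 1000 × 9.81 = 9810 N/m³ = 9.81 kN/m³.
The plate makes 42.1° with the vertical, i.e. θ = 90° − 42.1° = 47.9° to the horizontal. Measuring y along the incline from the free-surface line, vertical depth h = y·sinθ with sinθ = 0.741976.
With the apex down, the centroid sits h/3 = 1.3/3 = 0.433333 m below the base (the top edge), so y_c = 7.4 + 0.433333 = 7.83333 m and h_c = 7.83333 × 0.741976 = 5.81214 m.
A = ½ × 2.56 × 1.3 = 1.664 m².
Resultant F = γ·h_c·A = 9.81 × 5.81214 × 1.664 = 94.8764 kN.
I_c = b·h³/36 = 2.56 × 1.3³/36 = 0.156231 m⁴.
Centre of pressure: y_p = y_c + I_c/(y_c·A) = 7.83333 + 0.156231/(7.83333 × 1.664) = 7.83333 + 0.0119858 = 7.84532 m along the plane.
The resultant acts 0.433333 + 0.0119858 = 0.445319 m (along the plate) below the hinge at the top edge, so the moment about the hinge is M = F × 0.445319 = 94.8764 × 0.445319 = 42.2503 kN·m.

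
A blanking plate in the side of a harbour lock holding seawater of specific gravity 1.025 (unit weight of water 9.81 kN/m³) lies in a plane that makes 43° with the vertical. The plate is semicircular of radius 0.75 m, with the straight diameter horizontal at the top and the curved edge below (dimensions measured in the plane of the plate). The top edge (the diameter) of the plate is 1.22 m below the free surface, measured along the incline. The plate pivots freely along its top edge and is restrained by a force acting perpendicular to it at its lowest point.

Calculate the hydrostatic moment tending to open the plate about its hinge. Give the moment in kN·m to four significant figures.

M ≈ 3.437 kN·m

γ = 1.025 × 9.81 = 10.05525 kN/m³.
The plate makes 43° with the vertical, i.e. θ = 90° − 43° = 47° to the horizontal. Measuring y along the incline from the free-surface line, vertical depth h = y·sinθ with sinθ = 0.731354.
The centroid of a semicircle lies 4r/(3π) = 0.31831 m from the diameter, here below the top edge, so y_c = 1.22 + 0.31831 = 1.53831 m and h_c = 1.53831 × 0.731354 = 1.12505 m.
A = πr²/2 = π × 0.75²/2 = 0.883573 m².
Resultant F = γ·h_c·A = 10.05525 × 1.12505 × 0.883573 = 9.99556 kN.
I_c = (π/8 − 8/(9π))·r⁴ = 0.109757 × 0.75⁴ = 0.0347278 m⁴.
Centre of pressure: y_p = y_c + I_c/(y_c·A) = 1.53831 + 0.0347278/(1.53831 × 0.883573) = 1.53831 + 0.02555 = 1.56386 m along the plane.
The resultant acts 0.31831 + 0.02555 = 0.34386 m (along the plate) below the hinge at the top edge, so the moment about the hinge is M = F × 0.34386 = 9.99556 × 0.34386 = 3.43707 kN·m.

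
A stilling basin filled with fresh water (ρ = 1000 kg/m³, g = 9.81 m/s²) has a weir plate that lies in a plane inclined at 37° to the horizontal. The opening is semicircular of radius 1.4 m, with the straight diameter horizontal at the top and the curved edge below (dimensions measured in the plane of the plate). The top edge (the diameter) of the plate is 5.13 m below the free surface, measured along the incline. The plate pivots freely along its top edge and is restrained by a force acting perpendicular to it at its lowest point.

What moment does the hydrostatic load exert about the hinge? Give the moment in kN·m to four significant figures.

M ≈ 64.31 kN·m

γ = ρg = 1000 × 9.81 = 9810 N/m³ = 9.81 kN/m³.
Let θ = 37° be the plate's angle to the horizontal; measure y along the incline from where the plane meets the free surface. Vertical depth h = y·sinθ with sinθ = 0.601815.
The centroid of a semicircle lies 4r/(3π) = 0.594178 m from the diameter, here below the top edge, so y_c = 5.13 + 0.594178 = 5.72418 m and h_c = 5.72418 × 0.601815 = 3.4449 m.
A = πr²/2 = π × 1.4²/2 = 3.07876 m².
Resultant F = γ·h_c·A = 9.81 × 3.4449 × 3.07876 = 104.045 kN.
I_c = (π/8 − 8/(9π))·r⁴ = 0.109757 × 1.4⁴ = 0.421642 m⁴.
Centre of pressure: y_p = y_c + I_c/(y_c·A) = 5.72418 + 0.421642/(5.72418 × 3.07876) = 5.72418 + 0.0239252 = 5.74811 m along the plane.
The resultant acts 0.594178 + 0.0239252 = 0.618103 m (along the plate) below the hinge at the top edge, so the moment about the hinge is M = F × 0.618103 = 104.045 × 0.618103 = 64.3105 kN·m.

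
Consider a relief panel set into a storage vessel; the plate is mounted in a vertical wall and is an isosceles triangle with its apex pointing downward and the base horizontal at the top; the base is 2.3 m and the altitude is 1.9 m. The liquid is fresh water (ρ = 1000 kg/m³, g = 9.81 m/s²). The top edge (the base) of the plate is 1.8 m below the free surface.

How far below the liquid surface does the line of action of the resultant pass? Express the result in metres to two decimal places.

γ = ρg = 1000 × 9.81 = 9810 N/m³ = 9.81 kN/m³.
With the apex down, the centroid sits h/3 = 1.9/3 = 0.633333 m below the base (the top edge), so the centroid depth is h_c = 1.8 + 0.633333 = 2.43333 m.
A = ½ × 2.3 × 1.9 = 2.185 m².
Resultant F = γ·h_c·A = 9.81 × 2.43333 × 2.185 = 52.1581 kN.
I_c = b·h³/36 = 2.3 × 1.9³/36 = 0.438214 m⁴.
Centre of pressure: y_p = y_c + I_c/(y_c·A) = 2.43333 + 0.438214/(2.43333 × 2.185) = 2.43333 + 0.0824202 = 2.51575 m along the plane.

h_p = 2.52 m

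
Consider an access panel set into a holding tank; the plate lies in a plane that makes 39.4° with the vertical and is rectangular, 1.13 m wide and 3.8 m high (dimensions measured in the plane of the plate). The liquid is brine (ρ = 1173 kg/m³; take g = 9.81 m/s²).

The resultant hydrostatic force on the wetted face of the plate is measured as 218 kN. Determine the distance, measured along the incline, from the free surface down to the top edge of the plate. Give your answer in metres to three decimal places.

y_top ≈ 3.809 m

γ = ρg = 1173 × 9.81 / 1000 = 11.50713 kN/m³.
A = 1.13 × 3.8 = 4.294 m².
From F = γ·h_c·A, the centroid depth is h_c = 218/(11.50713 × 4.294) = 4.41192 m.
The plate makes 39.4° with the vertical, i.e. θ = 90° − 39.4° = 50.6° to the horizontal. Measuring y along the incline from the free-surface line, vertical depth h = y·sinθ with sinθ = 0.772734.
Along the incline, y_c = h_c/sinθ = 4.41192/0.772734 = 5.70949 m.
The centroid lies 3.8/2 = 1.9 m below the top edge, so the top edge sits at y_top = 5.70949 − 1.9 = 3.80949 m along the incline.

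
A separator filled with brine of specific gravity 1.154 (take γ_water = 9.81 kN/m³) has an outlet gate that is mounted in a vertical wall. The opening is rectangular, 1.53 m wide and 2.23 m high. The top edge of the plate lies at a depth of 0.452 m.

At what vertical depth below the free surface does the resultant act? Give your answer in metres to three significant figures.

h_p = 1.83 m

γ = 1.154 × 9.81 = 11.32074 kN/m³.
The centroid lies 2.23/2 = 1.115 m below the top edge, so the centroid depth is h_c = 0.452 + 1.115 = 1.567 m.
A = 1.53 × 2.23 = 3.4119 m².
Resultant F = γ·h_c·A = 11.32074 × 1.567 × 3.4119 = 60.5257 kN.
I_c = b·h³/12 = 1.53 × 2.23³/12 = 1.41392 m⁴.
Centre of pressure: y_p = y_c + I_c/(y_c·A) = 1.567 + 1.41392/(1.567 × 3.4119) = 1.567 + 0.26446 = 1.83146 m along the plane.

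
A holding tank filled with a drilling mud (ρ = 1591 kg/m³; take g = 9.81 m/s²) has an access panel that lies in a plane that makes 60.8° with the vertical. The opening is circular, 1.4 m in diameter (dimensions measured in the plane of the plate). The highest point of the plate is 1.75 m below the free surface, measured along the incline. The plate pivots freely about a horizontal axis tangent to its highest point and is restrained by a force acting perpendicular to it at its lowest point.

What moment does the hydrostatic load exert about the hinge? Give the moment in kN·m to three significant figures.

M ≈ 21.5 kN·m

γ = ρg = 1591 × 9.81 / 1000 = 15.60771 kN/m³.
The plate makes 60.8° with the vertical, i.e. θ = 90° − 60.8° = 29.2° to the horizontal. Measuring y along the incline from the free-surface line, vertical depth h = y·sinθ with sinθ = 0.487860.
The centroid is at the centre, 0.7 m below the top of the plate, so y_c = 1.75 + 0.7 = 2.45 m and h_c = 2.45 × 0.487860 = 1.19526 m.
A = π(0.7)² = 1.53938 m².
Resultant F = γ·h_c·A = 15.60771 × 1.19526 × 1.53938 = 28.7176 kN.
I_c = πr⁴/4 = π × 0.7⁴/4 = 0.188574 m⁴.
Centre of pressure: y_p = y_c + I_c/(y_c·A) = 2.45 + 0.188574/(2.45 × 1.53938) = 2.45 + 0.05 = 2.5 m along the plane.
The resultant acts 0.7 + 0.05 = 0.75 m (along the plate) below the hinge at the top edge, so the moment about the hinge is M = F × 0.75 = 28.7176 × 0.75 = 21.5382 kN·m.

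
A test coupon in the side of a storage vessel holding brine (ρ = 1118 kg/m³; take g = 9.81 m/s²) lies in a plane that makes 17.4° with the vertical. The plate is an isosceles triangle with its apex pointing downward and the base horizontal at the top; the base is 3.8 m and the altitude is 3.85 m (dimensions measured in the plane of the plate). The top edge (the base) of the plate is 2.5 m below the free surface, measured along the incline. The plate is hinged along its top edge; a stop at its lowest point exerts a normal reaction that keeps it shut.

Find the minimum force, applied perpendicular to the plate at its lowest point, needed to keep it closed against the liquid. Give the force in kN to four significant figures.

γ = ρg = 1118 × 9.81 / 1000 = 10.96758 kN/m³.
The plate makes 17.4° with the vertical, i.e. θ = 90° − 17.4° = 72.6° to the horizontal. Measuring y along the incline from the free-surface line, vertical depth h = y·sinθ with sinθ = 0.954240.
With the apex down, the centroid sits h/3 = 3.85/3 = 1.28333 m below the base (the top edge), so y_c = 2.5 + 1.28333 = 3.78333 m and h_c = 3.78333 × 0.954240 = 3.6102 m.
A = ½ × 3.8 × 3.85 = 7.315 m².
Resultant F = γ·h_c·A = 10.96758 × 3.6102 × 7.315 = 289.639 kN.
I_c = b·h³/36 = 3.8 × 3.85³/36 = 6.0237 m⁴.
Centre of pressure: y_p = y_c + I_c/(y_c·A) = 3.78333 + 6.0237/(3.78333 × 7.315) = 3.78333 + 0.217658 = 4.00099 m along the plane.
The resultant acts 1.28333 + 0.217658 = 1.50099 m (along the plate) below the hinge at the top edge, so the moment about the hinge is M = F × 1.50099 = 289.639 × 1.50099 = 434.745 kN·m.
A normal force at the bottom, 3.85 m from the hinge, must supply this moment: P = 434.745/3.85 = 112.921 kN.

P ≈ 112.9 kN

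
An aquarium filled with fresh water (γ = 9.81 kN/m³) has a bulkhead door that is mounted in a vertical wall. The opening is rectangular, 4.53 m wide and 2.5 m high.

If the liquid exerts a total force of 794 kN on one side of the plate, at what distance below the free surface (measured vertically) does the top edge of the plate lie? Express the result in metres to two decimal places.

γ = 9.81 kN/m³.
A = 4.53 × 2.5 = 11.325 m².
From F = γ·h_c·A, the centroid depth is h_c = 794/(9.81 × 11.325) = 7.14683 m.
The centroid lies 2.5/2 = 1.25 m below the top edge, so the top edge sits at h_top = 7.14683 − 1.25 = 5.89683 m below the surface.

d_top ≈ 5.90 m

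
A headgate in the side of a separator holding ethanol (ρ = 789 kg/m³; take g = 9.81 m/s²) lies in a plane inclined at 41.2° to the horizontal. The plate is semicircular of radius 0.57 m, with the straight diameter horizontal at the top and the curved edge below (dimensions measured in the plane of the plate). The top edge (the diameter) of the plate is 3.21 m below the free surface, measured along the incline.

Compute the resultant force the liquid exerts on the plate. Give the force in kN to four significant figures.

F ≈ 8.982 kN

γ = ρg = 789 × 9.81 / 1000 = 7.74009 kN/m³.
Let θ = 41.2° be the plate's angle to the horizontal; measure y along the incline from where the plane meets the free surface. Vertical depth h = y·sinθ with sinθ = 0.658689.
The centroid of a semicircle lies 4r/(3π) = 0.241916 m from the diameter, here below the top edge, so y_c = 3.21 + 0.241916 = 3.45192 m and h_c = 3.45192 × 0.658689 = 2.27374 m.
A = πr²/2 = π × 0.57²/2 = 0.510352 m².
Resultant F = γ·h_c·A = 7.74009 × 2.27374 × 0.510352 = 8.98166 kN.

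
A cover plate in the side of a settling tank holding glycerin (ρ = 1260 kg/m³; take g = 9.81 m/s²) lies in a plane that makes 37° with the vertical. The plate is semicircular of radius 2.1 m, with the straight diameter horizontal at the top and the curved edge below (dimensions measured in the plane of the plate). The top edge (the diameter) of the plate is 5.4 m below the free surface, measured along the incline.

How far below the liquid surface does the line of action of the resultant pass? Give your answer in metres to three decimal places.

γ = ρg = 1260 × 9.81 / 1000 = 12.3606 kN/m³.
The plate makes 37° with the vertical, i.e. θ = 90° − 37° = 53° to the horizontal. Measuring y along the incline from the free-surface line, vertical depth h = y·sinθ with sinθ = 0.798636.
The centroid of a semicircle lies 4r/(3π) = 0.891268 m from the diameter, here below the top edge, so y_c = 5.4 + 0.891268 = 6.29127 m and h_c = 6.29127 × 0.798636 = 5.02443 m.
A = πr²/2 = π × 2.1²/2 = 6.92721 m².
Resultant F = γ·h_c·A = 12.3606 × 5.02443 × 6.92721 = 430.214 kN.
I_c = (π/8 − 8/(9π))·r⁴ = 0.109757 × 2.1⁴ = 2.13457 m⁴.
Centre of pressure: y_p = y_c + I_c/(y_c·A) = 6.29127 + 2.13457/(6.29127 × 6.92721) = 6.29127 + 0.0489794 = 6.34025 m along the plane.
Vertically, h_p = y_p·sinθ = 6.34025 × 0.798636 = 5.06355 m.

h_p = 5.064 m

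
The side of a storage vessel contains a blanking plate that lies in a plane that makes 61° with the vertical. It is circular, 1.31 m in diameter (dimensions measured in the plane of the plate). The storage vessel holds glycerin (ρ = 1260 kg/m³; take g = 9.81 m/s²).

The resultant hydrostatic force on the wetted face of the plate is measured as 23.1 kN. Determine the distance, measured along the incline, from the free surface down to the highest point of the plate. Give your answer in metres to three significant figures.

y_top ≈ 2.21 m

γ = ρg = 1260 × 9.81 / 1000 = 12.3606 kN/m³.
A = π(0.655)² = 1.34782 m².
From F = γ·h_c·A, the centroid depth is h_c = 23.1/(12.3606 × 1.34782) = 1.38657 m.
The plate makes 61° with the vertical, i.e. θ = 90° − 61° = 29° to the horizontal. Measuring y along the incline from the free-surface line, vertical depth h = y·sinθ with sinθ = 0.484810.
Along the incline, y_c = h_c/sinθ = 1.38657/0.484810 = 2.86003 m.
The centroid is at the centre, 0.655 m below the top of the plate, so the highest point sits at y_top = 2.86003 − 0.655 = 2.20503 m along the incline.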